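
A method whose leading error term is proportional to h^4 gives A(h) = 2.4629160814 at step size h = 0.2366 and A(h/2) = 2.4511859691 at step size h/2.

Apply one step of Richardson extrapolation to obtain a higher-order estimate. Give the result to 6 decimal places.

2.450404

r = 4: numerator weight 16, denominator 15.
Difference of the inputs: 2.4511859691 − 2.4629160814 = -0.0117301123
Correction (A(h/2) − A(h))/(16 − 1) = (-0.0117301123)/15 = -0.0007820075
R = A(h/2) + (A(h/2) − A(h))/15 = 2.4511859691 − 0.0007820075 = 2.4504039616
Correction |R − A(h/2)| = 7.820e-04; gap |A(h/2) − A(h)| = 1.173e-02.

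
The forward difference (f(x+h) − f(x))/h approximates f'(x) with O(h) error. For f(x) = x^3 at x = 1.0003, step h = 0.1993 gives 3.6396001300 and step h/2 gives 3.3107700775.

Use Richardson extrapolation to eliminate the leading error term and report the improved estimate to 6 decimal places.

The method has order 1: 2^1 = 2.
2*3.3107700775 = 6.6215401550; 6.6215401550 − 3.6396001300 = 2.9819400250
Divide by 2^1 − 1 = 1.
Extrapolated: 2.9819400250 / 1 = 2.9819400250

2.981940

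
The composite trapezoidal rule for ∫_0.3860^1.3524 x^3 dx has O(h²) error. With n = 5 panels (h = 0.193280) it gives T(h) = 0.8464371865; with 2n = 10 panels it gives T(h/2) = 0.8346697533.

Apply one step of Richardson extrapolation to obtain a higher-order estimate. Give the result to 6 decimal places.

Method order is 2; weight 2^2 = 4.
Weighted: 3.3386790132 − 0.8464371865 = 2.4922418267
2.4922418267 ÷ 3 = 0.8307472756

0.830747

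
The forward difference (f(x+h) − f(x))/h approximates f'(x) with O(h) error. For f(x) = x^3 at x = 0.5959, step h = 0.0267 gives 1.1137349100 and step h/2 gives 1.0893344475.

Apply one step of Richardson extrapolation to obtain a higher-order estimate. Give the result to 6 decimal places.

With r = 1 the leading error scales as h^1, so the weight is 2^1 = 2.
Numerator 2 × A(h/2) − A(h) = 2 × 1.0893344475 − 1.1137349100 = 1.0649339850
Denominator 2 − 1 = 1.
1.0649339850 ÷ 1 = 1.0649339850

1.064934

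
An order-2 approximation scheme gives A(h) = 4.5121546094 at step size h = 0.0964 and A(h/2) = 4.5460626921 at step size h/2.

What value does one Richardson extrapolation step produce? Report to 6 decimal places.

Order 2 gives 2^r = 4 and 2^r − 1 = 3.
2^2·A(h/2) = 18.1842507684; minus A(h) gives 13.6720961590.
Extrapolated: 13.6720961590 / 3 = 4.5573653863
Shift from A(h/2): +0.0113026942.

4.557365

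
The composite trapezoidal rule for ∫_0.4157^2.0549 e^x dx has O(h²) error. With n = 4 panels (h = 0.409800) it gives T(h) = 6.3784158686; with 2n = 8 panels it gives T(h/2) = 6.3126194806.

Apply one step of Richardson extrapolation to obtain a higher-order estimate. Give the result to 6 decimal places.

Leading term ∝ h^2; use weight 4 = 2^2.
4·6.3126194806 = 25.2504779224; subtract 6.3784158686 → 18.8720620538
(4·6.3126194806 − 6.3784158686)/(4 − 1) = 6.2906873513
Gap between inputs: 6.580e-02; correction applied: −0.0219321293.

6.290687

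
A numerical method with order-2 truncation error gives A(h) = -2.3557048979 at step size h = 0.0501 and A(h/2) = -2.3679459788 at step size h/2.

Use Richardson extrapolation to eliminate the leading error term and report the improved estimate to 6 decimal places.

-2.372026

r = 2: numerator weight 4, denominator 3.
Numerator 4·A(h/2) − A(h) = 4·(-2.3679459788) − (-2.3557048979) = -7.1160790173
Divide by 2^2 − 1 = 3.
(-7.1160790173) ÷ 3 = -2.3720263391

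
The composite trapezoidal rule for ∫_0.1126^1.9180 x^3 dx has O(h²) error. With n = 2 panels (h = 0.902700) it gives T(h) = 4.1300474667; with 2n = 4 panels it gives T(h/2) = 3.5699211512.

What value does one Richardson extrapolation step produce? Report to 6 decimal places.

Leading term ∝ h^2; use weight 4 = 2^2.
Top: 4(3.5699211512) − (4.1300474667) = 10.1496371381
Divide by 2^2 − 1 = 3.
Extrapolated: 10.1496371381 / 3 = 3.3832123794

3.383212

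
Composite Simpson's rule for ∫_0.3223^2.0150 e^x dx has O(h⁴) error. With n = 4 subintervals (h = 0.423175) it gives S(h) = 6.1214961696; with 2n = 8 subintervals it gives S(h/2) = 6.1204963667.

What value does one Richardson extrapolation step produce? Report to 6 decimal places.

r = 4: numerator weight 16, denominator 15.
Top: 16(6.1204963667) − (6.1214961696) = 91.8064456976
Divide by 2^4 − 1 = 15.
R = 91.8064456976/15 = 6.1204297132

6.120430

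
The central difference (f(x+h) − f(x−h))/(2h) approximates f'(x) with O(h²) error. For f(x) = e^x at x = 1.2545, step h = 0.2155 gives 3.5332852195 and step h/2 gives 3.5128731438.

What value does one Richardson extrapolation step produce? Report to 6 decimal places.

3.506069

r = 2: numerator weight 4, denominator 3.
Numerator 4×A(h/2) − A(h) = 4×3.5128731438 − 3.5332852195 = 10.5182073557
Divide by 2^2 − 1 = 3.
(4×3.5128731438 − 3.5332852195)/(4 − 1) = 3.5060691186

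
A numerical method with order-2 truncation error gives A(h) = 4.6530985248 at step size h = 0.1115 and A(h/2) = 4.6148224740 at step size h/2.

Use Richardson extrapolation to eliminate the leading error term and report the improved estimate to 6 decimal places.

4.602064

r = 2, so 2^r = 4.
Top: 4(4.6148224740) − (4.6530985248) = 13.8061913712
13.8061913712 ÷ 3 = 4.6020637904
Correction |R − A(h/2)| = 1.276e-02; gap |A(h/2) − A(h)| = 3.828e-02.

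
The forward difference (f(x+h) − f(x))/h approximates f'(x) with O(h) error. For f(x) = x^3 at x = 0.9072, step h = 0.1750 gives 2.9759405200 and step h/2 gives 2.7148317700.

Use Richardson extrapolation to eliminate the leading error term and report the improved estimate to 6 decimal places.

Method order is 1; weight 2^1 = 2.
2·2.7148317700 = 5.4296635400; subtract 2.9759405200 → 2.4537230200
Denominator 2 − 1 = 1.
2.4537230200 ÷ 1 = 2.4537230200
Correction |R − A(h/2)| = 2.611e-01; gap |A(h/2) − A(h)| = 2.611e-01.

2.453723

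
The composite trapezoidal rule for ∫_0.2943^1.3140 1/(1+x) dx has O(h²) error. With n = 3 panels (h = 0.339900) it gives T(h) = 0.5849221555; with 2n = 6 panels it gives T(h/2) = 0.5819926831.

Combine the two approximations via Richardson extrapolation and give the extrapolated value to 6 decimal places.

0.581016

The method has order 2: 2^2 = 4.
A(h/2) − A(h) = 0.5819926831 − 0.5849221555 = -0.0029294724
Correction (A(h/2) − A(h))/(4 − 1) = (-0.0029294724)/3 = -0.0009764908
R = 0.5819926831 − 0.0009764908 = 0.5810161923
Shift from A(h/2): −0.0009764908.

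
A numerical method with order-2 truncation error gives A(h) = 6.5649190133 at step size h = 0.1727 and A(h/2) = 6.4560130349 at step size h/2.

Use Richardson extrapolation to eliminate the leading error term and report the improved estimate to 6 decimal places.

6.419711

Error is O(h^2); halving h shrinks it by 2^2 = 4.
2^2×A(h/2) = 25.8240521396; minus A(h) gives 19.2591331263.
Denominator 4 − 1 = 3.
So the Richardson estimate is 6.4197110421.
Shift from A(h/2): −0.0363019928.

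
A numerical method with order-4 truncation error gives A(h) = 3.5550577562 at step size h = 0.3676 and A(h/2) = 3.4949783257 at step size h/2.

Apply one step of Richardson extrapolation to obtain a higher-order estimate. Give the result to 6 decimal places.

With r = 4 the leading error scales as h^4, so the weight is 2^4 = 16.
Difference of the inputs: 3.4949783257 − 3.5550577562 = -0.0600794305
Divide by 2^4 − 1 = 15: (-0.0600794305)/15 = -0.0040052954
R = 3.4949783257 − 0.0040052954 = 3.4909730303
Shift from A(h/2): −0.0040052954.

3.490973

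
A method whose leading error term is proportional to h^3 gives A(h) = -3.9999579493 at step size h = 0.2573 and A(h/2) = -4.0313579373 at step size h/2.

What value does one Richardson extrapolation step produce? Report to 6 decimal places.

r = 3: numerator weight 8, denominator 7.
Weighted: (-32.2508634984) − (-3.9999579493) = -28.2509055491
R = (-28.2509055491)/7 = -4.0358436499

-4.035844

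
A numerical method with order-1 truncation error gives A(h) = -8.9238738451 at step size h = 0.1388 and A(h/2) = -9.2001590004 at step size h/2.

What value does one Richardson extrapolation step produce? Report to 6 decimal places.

r = 1, so 2^r = 2.
2*(-9.2001590004) = -18.4003180008; (-18.4003180008) − (-8.9238738451) = -9.4764441557
Divide by 2^1 − 1 = 1.
(-9.4764441557) ÷ 1 = -9.4764441557
Correction |R − A(h/2)| = 2.763e-01; gap |A(h/2) − A(h)| = 2.763e-01.

-9.476444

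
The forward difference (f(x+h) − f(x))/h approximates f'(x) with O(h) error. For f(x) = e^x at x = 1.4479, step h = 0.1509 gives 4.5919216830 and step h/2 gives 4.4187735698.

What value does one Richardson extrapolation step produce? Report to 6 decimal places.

4.245625

r = 1: numerator weight 2, denominator 1.
2×4.4187735698 = 8.8375471396; subtract 4.5919216830 → 4.2456254566
Divide by 2^1 − 1 = 1.
So the Richardson estimate is 4.2456254566.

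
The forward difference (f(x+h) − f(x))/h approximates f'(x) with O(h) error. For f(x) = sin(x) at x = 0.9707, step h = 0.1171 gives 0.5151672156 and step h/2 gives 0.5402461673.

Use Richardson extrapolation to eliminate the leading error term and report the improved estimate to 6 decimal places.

0.565325

Error is O(h^1); halving h shrinks it by 2^1 = 2.
Weighted: 1.0804923346 − 0.5151672156 = 0.5653251190
Extrapolated: 0.5653251190 / 1 = 0.5653251190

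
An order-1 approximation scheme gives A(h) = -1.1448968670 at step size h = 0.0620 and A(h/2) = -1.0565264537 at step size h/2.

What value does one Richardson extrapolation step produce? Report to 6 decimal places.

-0.968156

r = 1, so 2^r = 2.
2^1·A(h/2) = -2.1130529074; minus A(h) gives -0.9681560404.
R = (-0.9681560404)/1 = -0.9681560404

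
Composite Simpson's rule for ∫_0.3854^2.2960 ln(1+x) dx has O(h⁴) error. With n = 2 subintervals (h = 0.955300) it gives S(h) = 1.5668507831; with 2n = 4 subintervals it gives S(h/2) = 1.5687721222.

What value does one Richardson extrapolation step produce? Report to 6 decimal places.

Leading term ∝ h^4; use weight 16 = 2^4.
16*1.5687721222 − 1.5668507831 = 23.5335031721
23.5335031721 ÷ 15 = 1.5689002115
Gap between inputs: 1.921e-03; correction applied: +0.0001280893.

1.568900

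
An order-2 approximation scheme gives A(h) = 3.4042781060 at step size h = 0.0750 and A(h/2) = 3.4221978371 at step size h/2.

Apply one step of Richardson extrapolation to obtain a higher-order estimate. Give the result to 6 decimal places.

Order 2 gives 2^r = 4 and 2^r − 1 = 3.
Difference of the inputs: 3.4221978371 − 3.4042781060 = 0.0179197311
Divide by 2^2 − 1 = 3: 0.0179197311/3 = 0.0059732437
R = A(h/2) + (A(h/2) − A(h))/3 = 3.4221978371 + 0.0059732437 = 3.4281710808
Gap between inputs: 1.792e-02; correction applied: +0.0059732437.

3.428171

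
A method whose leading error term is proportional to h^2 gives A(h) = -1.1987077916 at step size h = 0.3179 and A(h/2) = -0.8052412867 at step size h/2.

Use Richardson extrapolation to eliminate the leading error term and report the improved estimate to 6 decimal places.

r = 2: numerator weight 4, denominator 3.
Top: 4(-0.8052412867) − (-1.1987077916) = -2.0222573552
Divide by 2^2 − 1 = 3.
So the Richardson estimate is -0.6740857851.
Shift from A(h/2): +0.1311555016.

-0.674086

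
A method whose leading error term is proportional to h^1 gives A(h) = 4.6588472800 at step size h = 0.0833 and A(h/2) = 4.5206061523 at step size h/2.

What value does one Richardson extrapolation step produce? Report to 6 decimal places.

4.382365

Method order is 1; weight 2^1 = 2.
2^1·A(h/2) = 9.0412123046; minus A(h) gives 4.3823650246.
R = 4.3823650246/1 = 4.3823650246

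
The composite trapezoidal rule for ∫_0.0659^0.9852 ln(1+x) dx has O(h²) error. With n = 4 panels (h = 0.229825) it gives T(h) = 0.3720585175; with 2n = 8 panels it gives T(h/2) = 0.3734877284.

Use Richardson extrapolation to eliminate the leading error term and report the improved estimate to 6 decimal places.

0.373964

r = 2, so 2^r = 4.
A(h/2) − A(h) = 0.3734877284 − 0.3720585175 = 0.0014292109
Divide by 2^2 − 1 = 3: 0.0014292109/3 = 0.0004764036
R = A(h/2) + (A(h/2) − A(h))/3 = 0.3734877284 + 0.0004764036 = 0.3739641320
Gap between inputs: 1.429e-03; correction applied: +0.0004764036.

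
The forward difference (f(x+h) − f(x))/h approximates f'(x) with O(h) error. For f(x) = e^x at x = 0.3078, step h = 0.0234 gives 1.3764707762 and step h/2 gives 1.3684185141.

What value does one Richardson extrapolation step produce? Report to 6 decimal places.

1.360366

Method order is 1; weight 2^1 = 2.
Weighted: 2.7368370282 − 1.3764707762 = 1.3603662520
Denominator 2 − 1 = 1.
Result: 1.3603662520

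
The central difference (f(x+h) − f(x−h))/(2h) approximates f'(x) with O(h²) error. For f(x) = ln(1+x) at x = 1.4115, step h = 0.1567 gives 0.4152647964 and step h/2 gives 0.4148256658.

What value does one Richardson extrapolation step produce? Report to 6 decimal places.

With r = 2 the leading error scales as h^2, so the weight is 2^2 = 4.
4*0.4148256658 = 1.6593026632; 1.6593026632 − 0.4152647964 = 1.2440378668
Denominator 4 − 1 = 3.
So the Richardson estimate is 0.4146792889.

0.414679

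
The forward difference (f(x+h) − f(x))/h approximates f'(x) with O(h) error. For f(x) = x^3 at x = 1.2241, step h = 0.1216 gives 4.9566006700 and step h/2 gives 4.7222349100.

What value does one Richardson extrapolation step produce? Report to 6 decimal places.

4.487869

r = 1, so 2^r = 2.
2·4.7222349100 − 4.9566006700 = 4.4878691500
R = 4.4878691500/1 = 4.4878691500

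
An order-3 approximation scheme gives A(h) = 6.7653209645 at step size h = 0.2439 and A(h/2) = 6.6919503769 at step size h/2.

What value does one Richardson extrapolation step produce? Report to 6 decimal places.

r = 3: numerator weight 8, denominator 7.
Top: 8(6.6919503769) − (6.7653209645) = 46.7702820507
Divide by 2^3 − 1 = 7.
Result: 6.6814688644
Shift from A(h/2): −0.0104815125.

6.681469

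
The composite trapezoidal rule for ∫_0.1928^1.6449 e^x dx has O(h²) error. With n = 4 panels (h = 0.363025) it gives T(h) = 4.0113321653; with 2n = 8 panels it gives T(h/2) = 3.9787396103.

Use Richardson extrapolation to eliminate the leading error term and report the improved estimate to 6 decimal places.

The method has order 2: 2^2 = 4.
Weighted: 15.9149584412 − 4.0113321653 = 11.9036262759
Extrapolated: 11.9036262759 / 3 = 3.9678754253
Correction |R − A(h/2)| = 1.086e-02; gap |A(h/2) − A(h)| = 3.259e-02.

3.967875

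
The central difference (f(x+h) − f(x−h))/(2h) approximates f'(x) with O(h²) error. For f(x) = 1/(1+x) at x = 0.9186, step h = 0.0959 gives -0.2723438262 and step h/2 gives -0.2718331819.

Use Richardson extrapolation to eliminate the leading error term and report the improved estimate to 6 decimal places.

-0.271663

The method has order 2: 2^2 = 4.
4·(-0.2718331819) − (-0.2723438262) = -0.8149889014
Extrapolated: (-0.8149889014) / 3 = -0.2716629671
Gap between inputs: 5.106e-04; correction applied: +0.0001702148.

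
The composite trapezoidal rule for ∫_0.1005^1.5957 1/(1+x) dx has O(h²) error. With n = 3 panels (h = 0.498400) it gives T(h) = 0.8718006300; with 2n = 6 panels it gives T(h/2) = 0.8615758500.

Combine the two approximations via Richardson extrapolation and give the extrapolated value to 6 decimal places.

0.858168

Method order is 2; weight 2^2 = 4.
Numerator 4·A(h/2) − A(h) = 4·0.8615758500 − 0.8718006300 = 2.5745027700
Denominator 4 − 1 = 3.
So the Richardson estimate is 0.8581675900.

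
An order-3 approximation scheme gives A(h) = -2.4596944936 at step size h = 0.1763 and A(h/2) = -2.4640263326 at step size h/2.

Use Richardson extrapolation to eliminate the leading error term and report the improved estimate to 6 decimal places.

r = 3: numerator weight 8, denominator 7.
8*(-2.4640263326) − (-2.4596944936) = -17.2525161672
Denominator 8 − 1 = 7.
(8*(-2.4640263326) − (-2.4596944936))/(8 − 1) = -2.4646451667
Gap between inputs: 4.332e-03; correction applied: −0.0006188341.

-2.464645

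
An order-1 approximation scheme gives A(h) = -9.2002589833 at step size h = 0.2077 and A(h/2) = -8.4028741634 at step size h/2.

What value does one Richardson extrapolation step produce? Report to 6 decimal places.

Leading term ∝ h^1; use weight 2 = 2^1.
2 × (-8.4028741634) = -16.8057483268; (-16.8057483268) − (-9.2002589833) = -7.6054893435
Divide by 2^1 − 1 = 1.
(-7.6054893435) ÷ 1 = -7.6054893435

-7.605489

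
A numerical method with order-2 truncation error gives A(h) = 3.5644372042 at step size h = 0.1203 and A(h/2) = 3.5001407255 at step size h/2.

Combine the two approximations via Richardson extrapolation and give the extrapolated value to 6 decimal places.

Leading term ∝ h^2; use weight 4 = 2^2.
4×3.5001407255 = 14.0005629020; subtract 3.5644372042 → 10.4361256978
Denominator 4 − 1 = 3.
Extrapolated: 10.4361256978 / 3 = 3.4787085659
Shift from A(h/2): −0.0214321596.

3.478709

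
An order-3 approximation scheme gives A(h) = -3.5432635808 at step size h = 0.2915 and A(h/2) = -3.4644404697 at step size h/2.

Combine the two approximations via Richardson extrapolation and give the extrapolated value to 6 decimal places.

Error is O(h^3); halving h shrinks it by 2^3 = 8.
Top: 8(-3.4644404697) − (-3.5432635808) = -24.1722601768
Divide by 2^3 − 1 = 7.
So the Richardson estimate is -3.4531800253.

-3.453180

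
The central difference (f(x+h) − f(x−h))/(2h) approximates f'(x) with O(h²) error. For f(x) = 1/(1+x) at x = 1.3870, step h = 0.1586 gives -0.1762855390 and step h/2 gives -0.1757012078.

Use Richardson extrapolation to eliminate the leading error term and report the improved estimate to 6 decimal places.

-0.175506

r = 2: numerator weight 4, denominator 3.
Numerator 4×A(h/2) − A(h) = 4×(-0.1757012078) − (-0.1762855390) = -0.5265192922
(-0.5265192922) ÷ 3 = -0.1755064307
Shift from A(h/2): +0.0001947771.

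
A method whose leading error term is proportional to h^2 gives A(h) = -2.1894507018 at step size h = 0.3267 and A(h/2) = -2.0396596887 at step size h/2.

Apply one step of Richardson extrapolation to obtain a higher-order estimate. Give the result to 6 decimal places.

r = 2: numerator weight 4, denominator 3.
2^2×A(h/2) = -8.1586387548; minus A(h) gives -5.9691880530.
Extrapolated: (-5.9691880530) / 3 = -1.9897293510
Correction |R − A(h/2)| = 4.993e-02; gap |A(h/2) − A(h)| = 1.498e-01.

-1.989729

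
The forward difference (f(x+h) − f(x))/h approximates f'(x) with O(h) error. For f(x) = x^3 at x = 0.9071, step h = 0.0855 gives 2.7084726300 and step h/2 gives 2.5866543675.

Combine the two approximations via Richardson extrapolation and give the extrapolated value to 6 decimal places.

2.464836

With r = 1 the leading error scales as h^1, so the weight is 2^1 = 2.
Numerator 2×A(h/2) − A(h) = 2×2.5866543675 − 2.7084726300 = 2.4648361050
(2×2.5866543675 − 2.7084726300)/(2 − 1) = 2.4648361050
Correction |R − A(h/2)| = 1.218e-01; gap |A(h/2) − A(h)| = 1.218e-01.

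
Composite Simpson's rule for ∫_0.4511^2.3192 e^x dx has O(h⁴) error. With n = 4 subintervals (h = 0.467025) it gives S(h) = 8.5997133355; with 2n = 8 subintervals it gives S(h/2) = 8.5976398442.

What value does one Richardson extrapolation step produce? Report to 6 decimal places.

The method has order 4: 2^4 = 16.
Top: 16(8.5976398442) − (8.5997133355) = 128.9625241717
Extrapolated: 128.9625241717 / 15 = 8.5975016114
Gap between inputs: 2.073e-03; correction applied: −0.0001382328.

8.597502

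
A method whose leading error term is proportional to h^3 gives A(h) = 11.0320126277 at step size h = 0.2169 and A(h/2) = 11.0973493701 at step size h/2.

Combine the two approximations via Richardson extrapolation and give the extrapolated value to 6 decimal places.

Leading term ∝ h^3; use weight 8 = 2^3.
Numerator 8*A(h/2) − A(h) = 8*11.0973493701 − 11.0320126277 = 77.7467823331
77.7467823331 ÷ 7 = 11.1066831904

11.106683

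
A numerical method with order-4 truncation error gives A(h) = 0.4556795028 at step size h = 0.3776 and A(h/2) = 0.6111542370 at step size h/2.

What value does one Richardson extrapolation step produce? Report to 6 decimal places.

With r = 4 the leading error scales as h^4, so the weight is 2^4 = 16.
Numerator 16·A(h/2) − A(h) = 16·0.6111542370 − 0.4556795028 = 9.3227882892
Denominator 16 − 1 = 15.
So the Richardson estimate is 0.6215192193.

0.621519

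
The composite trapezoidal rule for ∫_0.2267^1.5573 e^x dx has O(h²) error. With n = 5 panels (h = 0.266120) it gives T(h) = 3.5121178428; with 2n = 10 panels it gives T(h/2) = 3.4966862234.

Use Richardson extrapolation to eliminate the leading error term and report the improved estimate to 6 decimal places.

With r = 2 the leading error scales as h^2, so the weight is 2^2 = 4.
2^2 × A(h/2) = 13.9867448936; minus A(h) gives 10.4746270508.
Divide by 2^2 − 1 = 3.
R = 10.4746270508/3 = 3.4915423503

3.491542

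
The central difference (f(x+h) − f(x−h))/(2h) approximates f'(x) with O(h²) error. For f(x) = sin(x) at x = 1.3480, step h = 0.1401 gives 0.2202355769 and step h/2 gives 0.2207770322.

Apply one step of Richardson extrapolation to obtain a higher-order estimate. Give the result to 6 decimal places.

0.220958

r = 2, so 2^r = 4.
Weighted: 0.8831081288 − 0.2202355769 = 0.6628725519
Extrapolated: 0.6628725519 / 3 = 0.2209575173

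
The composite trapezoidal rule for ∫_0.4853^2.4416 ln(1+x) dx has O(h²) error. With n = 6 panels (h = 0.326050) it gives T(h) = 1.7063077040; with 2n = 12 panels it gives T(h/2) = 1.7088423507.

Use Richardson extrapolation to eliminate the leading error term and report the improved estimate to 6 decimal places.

Order 2 gives 2^r = 4 and 2^r − 1 = 3.
4×1.7088423507 = 6.8353694028; subtract 1.7063077040 → 5.1290616988
Divide by 2^2 − 1 = 3.
So the Richardson estimate is 1.7096872329.

1.709687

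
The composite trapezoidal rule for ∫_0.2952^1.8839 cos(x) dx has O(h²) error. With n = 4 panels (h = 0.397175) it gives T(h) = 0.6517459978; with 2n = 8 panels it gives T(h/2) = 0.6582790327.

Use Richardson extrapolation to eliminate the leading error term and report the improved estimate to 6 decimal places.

Method order is 2; weight 2^2 = 4.
4·0.6582790327 = 2.6331161308; subtract 0.6517459978 → 1.9813701330
Divide by 2^2 − 1 = 3.
1.9813701330 ÷ 3 = 0.6604567110

0.660457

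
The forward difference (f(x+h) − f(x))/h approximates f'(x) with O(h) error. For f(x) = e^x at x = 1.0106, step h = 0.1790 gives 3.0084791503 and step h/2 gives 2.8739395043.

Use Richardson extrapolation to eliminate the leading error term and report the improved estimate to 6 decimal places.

With r = 1 the leading error scales as h^1, so the weight is 2^1 = 2.
A(h/2) − A(h) = 2.8739395043 − 3.0084791503 = -0.1345396460
Correction (A(h/2) − A(h))/(2 − 1) = (-0.1345396460)/1 = -0.1345396460
R = 2.8739395043 − 0.1345396460 = 2.7393998583

2.739400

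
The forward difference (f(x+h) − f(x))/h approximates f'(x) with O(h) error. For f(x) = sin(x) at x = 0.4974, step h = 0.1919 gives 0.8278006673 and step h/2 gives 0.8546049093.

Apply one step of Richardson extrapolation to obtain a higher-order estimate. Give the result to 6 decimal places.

0.881409

r = 1, so 2^r = 2.
Numerator 2×A(h/2) − A(h) = 2×0.8546049093 − 0.8278006673 = 0.8814091513
Extrapolated: 0.8814091513 / 1 = 0.8814091513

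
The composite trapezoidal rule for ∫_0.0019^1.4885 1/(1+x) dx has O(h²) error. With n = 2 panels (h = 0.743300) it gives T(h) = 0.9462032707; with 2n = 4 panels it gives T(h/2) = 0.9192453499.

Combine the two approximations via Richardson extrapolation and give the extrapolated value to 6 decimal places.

0.910259

With r = 2 the leading error scales as h^2, so the weight is 2^2 = 4.
Top: 4(0.9192453499) − (0.9462032707) = 2.7307781289
(4·0.9192453499 − 0.9462032707)/(4 − 1) = 0.9102593763
Gap between inputs: 2.696e-02; correction applied: −0.0089859736.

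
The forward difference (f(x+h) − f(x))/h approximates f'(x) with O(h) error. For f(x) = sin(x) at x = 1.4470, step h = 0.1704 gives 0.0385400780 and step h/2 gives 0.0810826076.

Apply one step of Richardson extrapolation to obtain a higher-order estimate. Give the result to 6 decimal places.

Leading term ∝ h^1; use weight 2 = 2^1.
Numerator 2 × A(h/2) − A(h) = 2 × 0.0810826076 − 0.0385400780 = 0.1236251372
Extrapolated: 0.1236251372 / 1 = 0.1236251372
Correction |R − A(h/2)| = 4.254e-02; gap |A(h/2) − A(h)| = 4.254e-02.

0.123625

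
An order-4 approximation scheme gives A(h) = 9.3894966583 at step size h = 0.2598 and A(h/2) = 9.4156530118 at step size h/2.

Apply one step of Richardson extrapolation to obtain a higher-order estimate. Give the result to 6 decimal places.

9.417397

r = 4: numerator weight 16, denominator 15.
Numerator 16·A(h/2) − A(h) = 16·9.4156530118 − 9.3894966583 = 141.2609515305
Denominator 16 − 1 = 15.
141.2609515305 ÷ 15 = 9.4173967687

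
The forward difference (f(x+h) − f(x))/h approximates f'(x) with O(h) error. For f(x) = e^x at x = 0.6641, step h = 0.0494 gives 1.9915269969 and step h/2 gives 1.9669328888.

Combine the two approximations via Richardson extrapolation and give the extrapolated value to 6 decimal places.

With r = 1 the leading error scales as h^1, so the weight is 2^1 = 2.
2·1.9669328888 = 3.9338657776; subtract 1.9915269969 → 1.9423387807
Denominator 2 − 1 = 1.
1.9423387807 ÷ 1 = 1.9423387807
Gap between inputs: 2.459e-02; correction applied: −0.0245941081.

1.942339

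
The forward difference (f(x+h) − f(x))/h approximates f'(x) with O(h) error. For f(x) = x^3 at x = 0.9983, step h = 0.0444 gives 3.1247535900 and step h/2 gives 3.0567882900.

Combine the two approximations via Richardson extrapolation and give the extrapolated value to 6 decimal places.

r = 1: numerator weight 2, denominator 1.
2*3.0567882900 − 3.1247535900 = 2.9888229900
R = 2.9888229900/1 = 2.9888229900
Shift from A(h/2): −0.0679653000.

2.988823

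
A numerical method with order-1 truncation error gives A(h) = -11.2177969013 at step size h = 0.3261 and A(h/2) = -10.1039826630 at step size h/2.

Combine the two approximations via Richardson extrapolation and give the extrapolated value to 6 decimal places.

-8.990168

With r = 1 the leading error scales as h^1, so the weight is 2^1 = 2.
2·(-10.1039826630) = -20.2079653260; (-20.2079653260) − (-11.2177969013) = -8.9901684247
Denominator 2 − 1 = 1.
Extrapolated: (-8.9901684247) / 1 = -8.9901684247
Correction |R − A(h/2)| = 1.114e+00; gap |A(h/2) − A(h)| = 1.114e+00.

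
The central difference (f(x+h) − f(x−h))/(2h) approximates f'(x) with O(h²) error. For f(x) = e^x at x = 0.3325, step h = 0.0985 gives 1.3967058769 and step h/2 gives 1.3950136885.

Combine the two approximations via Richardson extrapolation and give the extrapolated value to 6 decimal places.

1.394450

The method has order 2: 2^2 = 4.
Weighted: 5.5800547540 − 1.3967058769 = 4.1833488771
(4*1.3950136885 − 1.3967058769)/(4 − 1) = 1.3944496257
Gap between inputs: 1.692e-03; correction applied: −0.0005640628.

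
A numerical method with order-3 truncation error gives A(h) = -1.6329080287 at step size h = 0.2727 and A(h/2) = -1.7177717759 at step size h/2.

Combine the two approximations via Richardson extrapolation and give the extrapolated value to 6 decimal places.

-1.729895

With r = 3 the leading error scales as h^3, so the weight is 2^3 = 8.
Top: 8(-1.7177717759) − (-1.6329080287) = -12.1092661785
Divide by 2^3 − 1 = 7.
Result: -1.7298951684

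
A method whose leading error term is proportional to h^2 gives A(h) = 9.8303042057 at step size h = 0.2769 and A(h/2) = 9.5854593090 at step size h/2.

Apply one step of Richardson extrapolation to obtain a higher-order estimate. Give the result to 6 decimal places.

9.503844

The method has order 2: 2^2 = 4.
A(h/2) − A(h) = 9.5854593090 − 9.8303042057 = -0.2448448967
Divide by 2^2 − 1 = 3: (-0.2448448967)/3 = -0.0816149656
R = A(h/2) + (A(h/2) − A(h))/3 = 9.5854593090 − 0.0816149656 = 9.5038443434
Correction |R − A(h/2)| = 8.161e-02; gap |A(h/2) − A(h)| = 2.448e-01.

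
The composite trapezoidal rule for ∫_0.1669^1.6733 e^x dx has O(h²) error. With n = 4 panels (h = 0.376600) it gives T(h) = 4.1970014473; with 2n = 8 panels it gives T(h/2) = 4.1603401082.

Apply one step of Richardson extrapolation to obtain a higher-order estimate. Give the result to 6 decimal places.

Method order is 2; weight 2^2 = 4.
Weighted: 16.6413604328 − 4.1970014473 = 12.4443589855
(4*4.1603401082 − 4.1970014473)/(4 − 1) = 4.1481196618
Correction |R − A(h/2)| = 1.222e-02; gap |A(h/2) − A(h)| = 3.666e-02.

4.148120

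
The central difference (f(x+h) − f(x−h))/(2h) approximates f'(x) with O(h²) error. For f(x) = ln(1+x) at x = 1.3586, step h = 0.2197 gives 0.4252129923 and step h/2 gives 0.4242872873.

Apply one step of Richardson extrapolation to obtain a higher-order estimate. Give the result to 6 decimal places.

The method has order 2: 2^2 = 4.
Numerator 4*A(h/2) − A(h) = 4*0.4242872873 − 0.4252129923 = 1.2719361569
Divide by 2^2 − 1 = 3.
(4*0.4242872873 − 0.4252129923)/(4 − 1) = 0.4239787190
Gap between inputs: 9.257e-04; correction applied: −0.0003085683.

0.423979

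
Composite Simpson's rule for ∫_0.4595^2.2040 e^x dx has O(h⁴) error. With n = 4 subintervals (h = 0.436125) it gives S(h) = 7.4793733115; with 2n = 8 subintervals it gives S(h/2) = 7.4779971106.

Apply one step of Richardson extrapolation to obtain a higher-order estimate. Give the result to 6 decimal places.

The method has order 4: 2^4 = 16.
Top: 16(7.4779971106) − (7.4793733115) = 112.1685804581
Extrapolated: 112.1685804581 / 15 = 7.4779053639
Gap between inputs: 1.376e-03; correction applied: −0.0000917467.

7.477905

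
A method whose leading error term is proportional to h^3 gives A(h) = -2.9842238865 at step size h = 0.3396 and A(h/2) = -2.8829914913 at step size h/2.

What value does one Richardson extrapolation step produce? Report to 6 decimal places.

-2.868530

Error is O(h^3); halving h shrinks it by 2^3 = 8.
8·(-2.8829914913) = -23.0639319304; (-23.0639319304) − (-2.9842238865) = -20.0797080439
(-20.0797080439) ÷ 7 = -2.8685297206
Gap between inputs: 1.012e-01; correction applied: +0.0144617707.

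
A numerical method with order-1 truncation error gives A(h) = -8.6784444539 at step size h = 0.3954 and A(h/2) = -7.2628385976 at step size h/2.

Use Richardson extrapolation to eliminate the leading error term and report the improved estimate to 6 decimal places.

-5.847233

Error is O(h^1); halving h shrinks it by 2^1 = 2.
2*(-7.2628385976) = -14.5256771952; (-14.5256771952) − (-8.6784444539) = -5.8472327413
Extrapolated: (-5.8472327413) / 1 = -5.8472327413
Shift from A(h/2): +1.4156058563.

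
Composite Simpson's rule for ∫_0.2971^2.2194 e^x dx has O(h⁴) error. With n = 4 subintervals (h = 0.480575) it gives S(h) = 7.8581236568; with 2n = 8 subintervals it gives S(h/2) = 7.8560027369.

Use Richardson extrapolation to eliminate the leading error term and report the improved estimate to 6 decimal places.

r = 4, so 2^r = 16.
Numerator 16 × A(h/2) − A(h) = 16 × 7.8560027369 − 7.8581236568 = 117.8379201336
Denominator 16 − 1 = 15.
R = 117.8379201336/15 = 7.8558613422

7.855861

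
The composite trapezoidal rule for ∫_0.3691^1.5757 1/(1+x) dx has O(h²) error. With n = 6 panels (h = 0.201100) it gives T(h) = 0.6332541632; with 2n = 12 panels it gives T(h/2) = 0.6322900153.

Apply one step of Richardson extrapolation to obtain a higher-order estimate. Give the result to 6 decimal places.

r = 2, so 2^r = 4.
Numerator 4×A(h/2) − A(h) = 4×0.6322900153 − 0.6332541632 = 1.8959058980
1.8959058980 ÷ 3 = 0.6319686327
Shift from A(h/2): −0.0003213826.

0.631969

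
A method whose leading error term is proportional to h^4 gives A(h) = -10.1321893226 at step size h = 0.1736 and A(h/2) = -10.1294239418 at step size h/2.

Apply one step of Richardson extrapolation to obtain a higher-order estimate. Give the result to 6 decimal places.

With r = 4 the leading error scales as h^4, so the weight is 2^4 = 16.
2^4*A(h/2) = -162.0707830688; minus A(h) gives -151.9385937462.
Denominator 16 − 1 = 15.
(-151.9385937462) ÷ 15 = -10.1292395831
Gap between inputs: 2.765e-03; correction applied: +0.0001843587.

-10.129240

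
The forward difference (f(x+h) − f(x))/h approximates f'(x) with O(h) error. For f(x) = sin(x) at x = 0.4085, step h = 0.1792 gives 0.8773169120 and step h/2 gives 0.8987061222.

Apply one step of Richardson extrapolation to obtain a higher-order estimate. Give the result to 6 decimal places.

0.920095

Order 1 gives 2^r = 2 and 2^r − 1 = 1.
Numerator 2 × A(h/2) − A(h) = 2 × 0.8987061222 − 0.8773169120 = 0.9200953324
Divide by 2^1 − 1 = 1.
0.9200953324 ÷ 1 = 0.9200953324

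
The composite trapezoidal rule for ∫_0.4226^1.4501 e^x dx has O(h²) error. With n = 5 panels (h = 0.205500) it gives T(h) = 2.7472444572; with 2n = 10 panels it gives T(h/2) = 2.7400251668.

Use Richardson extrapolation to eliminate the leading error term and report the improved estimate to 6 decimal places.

Leading term ∝ h^2; use weight 4 = 2^2.
Numerator 4×A(h/2) − A(h) = 4×2.7400251668 − 2.7472444572 = 8.2128562100
Divide by 2^2 − 1 = 3.
Extrapolated: 8.2128562100 / 3 = 2.7376187367
Gap between inputs: 7.219e-03; correction applied: −0.0024064301.

2.737619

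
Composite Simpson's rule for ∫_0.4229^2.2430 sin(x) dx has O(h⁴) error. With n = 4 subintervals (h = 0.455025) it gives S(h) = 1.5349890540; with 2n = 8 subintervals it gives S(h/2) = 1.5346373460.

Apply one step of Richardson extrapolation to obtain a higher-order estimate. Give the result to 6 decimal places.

r = 4, so 2^r = 16.
16 × 1.5346373460 = 24.5541975360; 24.5541975360 − 1.5349890540 = 23.0192084820
Divide by 2^4 − 1 = 15.
Extrapolated: 23.0192084820 / 15 = 1.5346138988

1.534614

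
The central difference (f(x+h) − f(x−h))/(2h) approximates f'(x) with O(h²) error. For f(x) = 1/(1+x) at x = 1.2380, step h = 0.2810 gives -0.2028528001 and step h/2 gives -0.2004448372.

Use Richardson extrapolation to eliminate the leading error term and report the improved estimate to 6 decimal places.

Leading term ∝ h^2; use weight 4 = 2^2.
4 × (-0.2004448372) − (-0.2028528001) = -0.5989265487
R = (-0.5989265487)/3 = -0.1996421829

-0.199642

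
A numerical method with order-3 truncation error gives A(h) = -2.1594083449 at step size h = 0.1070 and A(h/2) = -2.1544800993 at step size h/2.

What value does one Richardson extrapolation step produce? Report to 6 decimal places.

Order 3 gives 2^r = 8 and 2^r − 1 = 7.
Top: 8(-2.1544800993) − (-2.1594083449) = -15.0764324495
Divide by 2^3 − 1 = 7.
Extrapolated: (-15.0764324495) / 7 = -2.1537760642

-2.153776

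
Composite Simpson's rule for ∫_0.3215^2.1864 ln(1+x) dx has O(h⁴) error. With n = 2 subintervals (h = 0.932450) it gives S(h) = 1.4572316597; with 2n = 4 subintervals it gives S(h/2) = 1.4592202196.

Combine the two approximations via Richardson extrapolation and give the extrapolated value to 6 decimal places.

Error is O(h^4); halving h shrinks it by 2^4 = 16.
A(h/2) − A(h) = 1.4592202196 − 1.4572316597 = 0.0019885599
Divide by 2^4 − 1 = 15: 0.0019885599/15 = 0.0001325707
R = 1.4592202196 + 0.0001325707 = 1.4593527903
Shift from A(h/2): +0.0001325707.

1.459353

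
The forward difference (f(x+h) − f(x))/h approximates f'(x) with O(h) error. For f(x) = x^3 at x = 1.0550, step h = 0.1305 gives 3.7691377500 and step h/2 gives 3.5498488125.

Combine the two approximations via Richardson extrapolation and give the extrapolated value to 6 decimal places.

Leading term ∝ h^1; use weight 2 = 2^1.
2*3.5498488125 = 7.0996976250; 7.0996976250 − 3.7691377500 = 3.3305598750
3.3305598750 ÷ 1 = 3.3305598750
Gap between inputs: 2.193e-01; correction applied: −0.2192889375.

3.330560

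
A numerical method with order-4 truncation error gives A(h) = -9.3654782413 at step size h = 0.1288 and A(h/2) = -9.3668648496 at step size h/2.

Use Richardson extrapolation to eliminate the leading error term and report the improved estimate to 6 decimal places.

-9.366957

The method has order 4: 2^4 = 16.
16×(-9.3668648496) − (-9.3654782413) = -140.5043593523
Denominator 16 − 1 = 15.
Extrapolated: (-140.5043593523) / 15 = -9.3669572902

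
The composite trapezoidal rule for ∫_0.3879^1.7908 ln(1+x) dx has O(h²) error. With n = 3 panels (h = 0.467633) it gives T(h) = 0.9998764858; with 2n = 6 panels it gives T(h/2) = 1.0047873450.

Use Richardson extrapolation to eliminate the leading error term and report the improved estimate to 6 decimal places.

1.006424

r = 2: numerator weight 4, denominator 3.
Numerator 4 × A(h/2) − A(h) = 4 × 1.0047873450 − 0.9998764858 = 3.0192728942
Divide by 2^2 − 1 = 3.
3.0192728942 ÷ 3 = 1.0064242981
Correction |R − A(h/2)| = 1.637e-03; gap |A(h/2) − A(h)| = 4.911e-03.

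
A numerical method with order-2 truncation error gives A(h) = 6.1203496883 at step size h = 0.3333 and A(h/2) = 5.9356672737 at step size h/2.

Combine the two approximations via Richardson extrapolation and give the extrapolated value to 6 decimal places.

5.874106

Error is O(h^2); halving h shrinks it by 2^2 = 4.
A(h/2) − A(h) = 5.9356672737 − 6.1203496883 = -0.1846824146
Divide by 2^2 − 1 = 3: (-0.1846824146)/3 = -0.0615608049
R = 5.9356672737 − 0.0615608049 = 5.8741064688
Gap between inputs: 1.847e-01; correction applied: −0.0615608049.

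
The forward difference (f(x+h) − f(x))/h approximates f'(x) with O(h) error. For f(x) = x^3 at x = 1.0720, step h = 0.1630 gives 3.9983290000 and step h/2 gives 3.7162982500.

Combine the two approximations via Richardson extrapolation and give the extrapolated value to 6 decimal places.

With r = 1 the leading error scales as h^1, so the weight is 2^1 = 2.
Top: 2(3.7162982500) − (3.9983290000) = 3.4342675000
Denominator 2 − 1 = 1.
(2·3.7162982500 − 3.9983290000)/(2 − 1) = 3.4342675000

3.434267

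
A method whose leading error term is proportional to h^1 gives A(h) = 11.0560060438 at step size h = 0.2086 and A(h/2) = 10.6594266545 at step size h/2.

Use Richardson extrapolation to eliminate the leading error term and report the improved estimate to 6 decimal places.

10.262847

Error is O(h^1); halving h shrinks it by 2^1 = 2.
2 × 10.6594266545 = 21.3188533090; subtract 11.0560060438 → 10.2628472652
10.2628472652 ÷ 1 = 10.2628472652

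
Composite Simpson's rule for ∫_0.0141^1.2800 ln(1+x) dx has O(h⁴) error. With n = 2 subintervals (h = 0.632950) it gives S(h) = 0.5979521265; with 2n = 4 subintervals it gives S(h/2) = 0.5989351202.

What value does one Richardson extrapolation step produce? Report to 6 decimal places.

0.599001

Order 4 gives 2^r = 16 and 2^r − 1 = 15.
Top: 16(0.5989351202) − (0.5979521265) = 8.9850097967
Extrapolated: 8.9850097967 / 15 = 0.5990006531
Gap between inputs: 9.830e-04; correction applied: +0.0000655329.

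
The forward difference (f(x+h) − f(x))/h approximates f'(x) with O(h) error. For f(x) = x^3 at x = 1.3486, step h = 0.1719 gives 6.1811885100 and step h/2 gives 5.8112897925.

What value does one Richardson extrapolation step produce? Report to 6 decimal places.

5.441391

Error is O(h^1); halving h shrinks it by 2^1 = 2.
Top: 2(5.8112897925) − (6.1811885100) = 5.4413910750
Extrapolated: 5.4413910750 / 1 = 5.4413910750
Correction |R − A(h/2)| = 3.699e-01; gap |A(h/2) − A(h)| = 3.699e-01.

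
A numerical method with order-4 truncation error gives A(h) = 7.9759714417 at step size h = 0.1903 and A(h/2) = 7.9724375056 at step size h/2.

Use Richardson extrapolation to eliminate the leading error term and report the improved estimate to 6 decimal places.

7.972202

r = 4: numerator weight 16, denominator 15.
2^4 × A(h/2) = 127.5590000896; minus A(h) gives 119.5830286479.
R = 119.5830286479/15 = 7.9722019099
Shift from A(h/2): −0.0002355957.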